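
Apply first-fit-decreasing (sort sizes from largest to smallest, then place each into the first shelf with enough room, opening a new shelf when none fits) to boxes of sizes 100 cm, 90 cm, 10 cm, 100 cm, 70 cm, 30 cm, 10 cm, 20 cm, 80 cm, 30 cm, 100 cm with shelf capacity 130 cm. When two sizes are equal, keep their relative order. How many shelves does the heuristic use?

Sorted descending: 100, 100, 100, 90, 80, 70, 30, 30, 20, 10, 10.
  100 → shelf 1 (new)  [load 100/130]
  100 → shelf 2 (new)  [load 100/130]
  100 → shelf 3 (new)  [load 100/130]
  90 → shelf 4 (new)  [load 90/130]
  80 → shelf 5 (new)  [load 80/130]
  70 → shelf 6 (new)  [load 70/130]
  30 → shelf 1  [load 130/130]
  30 → shelf 2  [load 130/130]
  20 → shelf 3  [load 120/130]
  10 → shelf 3  [load 130/130]
  10 → shelf 4  [load 100/130]
6 shelves opened.

6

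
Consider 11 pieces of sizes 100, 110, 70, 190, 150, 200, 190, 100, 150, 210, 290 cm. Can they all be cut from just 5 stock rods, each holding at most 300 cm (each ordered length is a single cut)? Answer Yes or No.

Total = 1760 cm; ⌈1760/300⌉ = 6.
At least 6 stock rods are required, but only 5 are allowed.

No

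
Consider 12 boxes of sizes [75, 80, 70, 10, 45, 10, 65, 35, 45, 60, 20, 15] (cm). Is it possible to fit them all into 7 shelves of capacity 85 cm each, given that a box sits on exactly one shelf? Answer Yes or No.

Yes

A valid assignment using 7 shelves:
  shelf 1: 80 = 80
  shelf 2: 75 + 10 = 85
  shelf 3: 70 + 15 = 85
  shelf 4: 65 + 20 = 85
  shelf 5: 60 + 10 = 70
  shelf 6: 45 + 35 = 80
  shelf 7: 45 = 45
Every load is within 85 cm, so 7 shelves suffice.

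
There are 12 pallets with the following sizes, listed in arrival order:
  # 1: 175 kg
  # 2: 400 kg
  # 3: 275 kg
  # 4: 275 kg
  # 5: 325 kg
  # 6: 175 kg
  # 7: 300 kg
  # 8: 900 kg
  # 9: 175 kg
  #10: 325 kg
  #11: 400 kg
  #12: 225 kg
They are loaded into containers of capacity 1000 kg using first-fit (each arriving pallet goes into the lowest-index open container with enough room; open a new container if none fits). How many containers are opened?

5

  175 → container 1 (new)  [load 175/1000]
  400 → container 1  [load 575/1000]
  275 → container 1  [load 850/1000]
  275 → container 2 (new)  [load 275/1000]
  325 → container 2  [load 600/1000]
  175 → container 2  [load 775/1000]
  300 → container 3 (new)  [load 300/1000]
  900 → container 4 (new)  [load 900/1000]
  175 → container 2  [load 950/1000]
  325 → container 3  [load 625/1000]
  400 → container 5 (new)  [load 400/1000]
  225 → container 3  [load 850/1000]
5 containers opened.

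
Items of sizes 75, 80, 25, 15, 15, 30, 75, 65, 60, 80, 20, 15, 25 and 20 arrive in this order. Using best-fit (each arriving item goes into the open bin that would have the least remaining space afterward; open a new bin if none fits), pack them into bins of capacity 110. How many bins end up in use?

6

  75 → bin 1 (new)  [load 75/110]
  80 → bin 2 (new)  [load 80/110]
  25 → bin 2  [load 105/110]
  15 → bin 1  [load 90/110]
  15 → bin 1  [load 105/110]
  30 → bin 3 (new)  [load 30/110]
  75 → bin 3  [load 105/110]
  65 → bin 4 (new)  [load 65/110]
  60 → bin 5 (new)  [load 60/110]
  80 → bin 6 (new)  [load 80/110]
  20 → bin 6  [load 100/110]
  15 → bin 4  [load 80/110]
  25 → bin 4  [load 105/110]
  20 → bin 5  [load 80/110]
6 bins opened.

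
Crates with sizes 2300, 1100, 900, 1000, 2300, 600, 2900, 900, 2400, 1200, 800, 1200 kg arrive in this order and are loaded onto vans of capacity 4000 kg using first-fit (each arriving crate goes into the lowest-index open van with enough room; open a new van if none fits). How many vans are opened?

5

  2300 → van 1 (new)  [load 2300/4000]
  1100 → van 1  [load 3400/4000]
  900 → van 2 (new)  [load 900/4000]
  1000 → van 2  [load 1900/4000]
  2300 → van 3 (new)  [load 2300/4000]
  600 → van 1  [load 4000/4000]
  2900 → van 4 (new)  [load 2900/4000]
  900 → van 2  [load 2800/4000]
  2400 → van 5 (new)  [load 2400/4000]
  1200 → van 2  [load 4000/4000]
  800 → van 3  [load 3100/4000]
  1200 → van 5  [load 3600/4000]
5 vans opened.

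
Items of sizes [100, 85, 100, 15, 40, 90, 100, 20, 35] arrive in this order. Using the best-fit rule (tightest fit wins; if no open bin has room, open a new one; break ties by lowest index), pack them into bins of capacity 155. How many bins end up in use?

5

  100 → bin 1 (new)  [load 100/155]
  85 → bin 2 (new)  [load 85/155]
  100 → bin 3 (new)  [load 100/155]
  15 → bin 1  [load 115/155]
  40 → bin 1  [load 155/155]
  90 → bin 4 (new)  [load 90/155]
  100 → bin 5 (new)  [load 100/155]
  20 → bin 3  [load 120/155]
  35 → bin 3  [load 155/155]
5 bins opened.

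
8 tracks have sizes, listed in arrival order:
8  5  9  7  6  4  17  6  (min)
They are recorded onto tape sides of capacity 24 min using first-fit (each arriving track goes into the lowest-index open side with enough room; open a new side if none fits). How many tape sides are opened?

  8 → side 1 (new)  [load 8/24]
  5 → side 1  [load 13/24]
  9 → side 1  [load 22/24]
  7 → side 2 (new)  [load 7/24]
  6 → side 2  [load 13/24]
  4 → side 2  [load 17/24]
  17 → side 3 (new)  [load 17/24]
  6 → side 2  [load 23/24]
3 tape sides opened.

3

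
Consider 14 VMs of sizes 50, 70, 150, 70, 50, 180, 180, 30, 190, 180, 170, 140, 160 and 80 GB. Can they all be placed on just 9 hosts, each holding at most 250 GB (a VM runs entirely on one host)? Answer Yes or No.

Yes

A valid assignment using 8 hosts:
  host 1: 190 + 50 = 240
  host 2: 180 + 70 = 250
  host 3: 180 + 70 = 250
  host 4: 180 + 50 = 230
  host 5: 170 + 80 = 250
  host 6: 160 + 30 = 190
  host 7: 150 = 150
  host 8: 140 = 140
That uses only 8 ≤ 9, so 9 hosts are enough.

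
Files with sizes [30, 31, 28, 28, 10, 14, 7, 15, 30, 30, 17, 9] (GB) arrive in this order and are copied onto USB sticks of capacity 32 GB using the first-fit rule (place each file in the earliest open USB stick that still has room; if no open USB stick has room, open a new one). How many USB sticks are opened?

9

  30 → USB stick 1 (new)  [load 30/32]
  31 → USB stick 2 (new)  [load 31/32]
  28 → USB stick 3 (new)  [load 28/32]
  28 → USB stick 4 (new)  [load 28/32]
  10 → USB stick 5 (new)  [load 10/32]
  14 → USB stick 5  [load 24/32]
  7 → USB stick 5  [load 31/32]
  15 → USB stick 6 (new)  [load 15/32]
  30 → USB stick 7 (new)  [load 30/32]
  30 → USB stick 8 (new)  [load 30/32]
  17 → USB stick 6  [load 32/32]
  9 → USB stick 9 (new)  [load 9/32]
9 USB sticks opened.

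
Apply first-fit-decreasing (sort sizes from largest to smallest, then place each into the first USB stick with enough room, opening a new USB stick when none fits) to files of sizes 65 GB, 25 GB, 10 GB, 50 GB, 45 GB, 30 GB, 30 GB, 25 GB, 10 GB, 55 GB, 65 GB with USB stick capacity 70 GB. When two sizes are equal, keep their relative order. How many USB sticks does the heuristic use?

7

Sorted descending: 65, 65, 55, 50, 45, 30, 30, 25, 25, 10, 10.
  65 → USB stick 1 (new)  [load 65/70]
  65 → USB stick 2 (new)  [load 65/70]
  55 → USB stick 3 (new)  [load 55/70]
  50 → USB stick 4 (new)  [load 50/70]
  45 → USB stick 5 (new)  [load 45/70]
  30 → USB stick 6 (new)  [load 30/70]
  30 → USB stick 6  [load 60/70]
  25 → USB stick 5  [load 70/70]
  25 → USB stick 7 (new)  [load 25/70]
  10 → USB stick 3  [load 65/70]
  10 → USB stick 4  [load 60/70]
7 USB sticks opened.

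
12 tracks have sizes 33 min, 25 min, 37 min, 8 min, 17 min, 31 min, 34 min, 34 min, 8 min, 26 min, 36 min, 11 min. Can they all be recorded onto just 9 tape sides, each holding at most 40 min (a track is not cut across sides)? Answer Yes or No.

A valid assignment using 9 tape sides:
  side 1: 37 = 37
  side 2: 36 = 36
  side 3: 34 = 34
  side 4: 34 = 34
  side 5: 33 = 33
  side 6: 31 + 8 = 39
  side 7: 26 + 11 = 37
  side 8: 25 + 8 = 33
  side 9: 17 = 17
Every load is within 40 min, so 9 tape sides suffice.

Yes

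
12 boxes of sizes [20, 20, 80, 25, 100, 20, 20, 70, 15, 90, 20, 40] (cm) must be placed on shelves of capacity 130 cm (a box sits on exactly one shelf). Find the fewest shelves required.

Total = 100 + 90 + 80 + 70 + 40 + 25 + 20 + 20 + 20 + 20 + 20 + 15 = 520 cm.
Lower bound: ⌈520/130⌉ = 4 shelves.
A packing using 5 shelves:
  shelf 1: 100 + 25 = 125
  shelf 2: 90 + 40 = 130
  shelf 3: 80 + 20 + 20 = 120
  shelf 4: 70 + 20 + 20 + 20 = 130
  shelf 5: 15 = 15
No arrangement into 4 shelves stays within capacity, so 5 is optimal.

5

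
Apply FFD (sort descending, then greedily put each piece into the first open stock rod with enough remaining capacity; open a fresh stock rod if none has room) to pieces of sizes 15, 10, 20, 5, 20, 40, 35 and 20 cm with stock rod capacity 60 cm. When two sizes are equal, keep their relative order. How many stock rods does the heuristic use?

Sorted descending: 40, 35, 20, 20, 20, 15, 10, 5.
  40 → stock rod 1 (new)  [load 40/60]
  35 → stock rod 2 (new)  [load 35/60]
  20 → stock rod 1  [load 60/60]
  20 → stock rod 2  [load 55/60]
  20 → stock rod 3 (new)  [load 20/60]
  15 → stock rod 3  [load 35/60]
  10 → stock rod 3  [load 45/60]
  5 → stock rod 2  [load 60/60]
3 stock rods opened.

3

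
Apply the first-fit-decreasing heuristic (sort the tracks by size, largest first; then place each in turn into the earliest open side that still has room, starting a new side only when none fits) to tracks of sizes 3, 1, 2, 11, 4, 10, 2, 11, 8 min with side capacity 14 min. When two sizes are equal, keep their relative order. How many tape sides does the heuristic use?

Sorted descending: 11, 11, 10, 8, 4, 3, 2, 2, 1.
  11 → side 1 (new)  [load 11/14]
  11 → side 2 (new)  [load 11/14]
  10 → side 3 (new)  [load 10/14]
  8 → side 4 (new)  [load 8/14]
  4 → side 3  [load 14/14]
  3 → side 1  [load 14/14]
  2 → side 2  [load 13/14]
  2 → side 4  [load 10/14]
  1 → side 2  [load 14/14]
4 tape sides opened.

4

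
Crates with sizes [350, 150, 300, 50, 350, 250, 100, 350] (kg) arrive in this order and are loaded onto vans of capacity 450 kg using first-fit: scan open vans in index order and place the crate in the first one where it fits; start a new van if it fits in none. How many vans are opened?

5

  350 → van 1 (new)  [load 350/450]
  150 → van 2 (new)  [load 150/450]
  300 → van 2  [load 450/450]
  50 → van 1  [load 400/450]
  350 → van 3 (new)  [load 350/450]
  250 → van 4 (new)  [load 250/450]
  100 → van 3  [load 450/450]
  350 → van 5 (new)  [load 350/450]
5 vans opened.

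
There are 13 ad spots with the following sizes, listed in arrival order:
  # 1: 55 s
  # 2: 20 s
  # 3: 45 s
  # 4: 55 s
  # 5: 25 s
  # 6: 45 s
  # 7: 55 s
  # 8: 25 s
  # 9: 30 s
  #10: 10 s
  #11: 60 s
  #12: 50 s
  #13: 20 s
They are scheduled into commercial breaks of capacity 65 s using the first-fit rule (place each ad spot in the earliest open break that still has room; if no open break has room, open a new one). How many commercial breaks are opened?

  55 → break 1 (new)  [load 55/65]
  20 → break 2 (new)  [load 20/65]
  45 → break 2  [load 65/65]
  55 → break 3 (new)  [load 55/65]
  25 → break 4 (new)  [load 25/65]
  45 → break 5 (new)  [load 45/65]
  55 → break 6 (new)  [load 55/65]
  25 → break 4  [load 50/65]
  30 → break 7 (new)  [load 30/65]
  10 → break 1  [load 65/65]
  60 → break 8 (new)  [load 60/65]
  50 → break 9 (new)  [load 50/65]
  20 → break 5  [load 65/65]
9 commercial breaks opened.

9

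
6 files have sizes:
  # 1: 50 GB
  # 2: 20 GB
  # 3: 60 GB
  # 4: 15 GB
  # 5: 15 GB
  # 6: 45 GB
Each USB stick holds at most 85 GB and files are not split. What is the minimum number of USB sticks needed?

3

Total = 60 + 50 + 45 + 20 + 15 + 15 = 205 GB.
Lower bound: ⌈205/85⌉ = 3 USB sticks.
A packing using 3 USB sticks:
  USB stick 1: 60 + 20 = 80
  USB stick 2: 50 + 15 + 15 = 80
  USB stick 3: 45 = 45
This matches the lower bound, so 3 is optimal.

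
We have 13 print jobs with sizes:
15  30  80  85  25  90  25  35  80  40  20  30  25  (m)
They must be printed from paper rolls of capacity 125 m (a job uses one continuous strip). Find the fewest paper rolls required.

5

Total = 90 + 85 + 80 + 80 + 40 + 35 + 30 + 30 + 25 + 25 + 25 + 20 + 15 = 580 m.
Lower bound: ⌈580/125⌉ = 5 paper rolls.
A packing using 5 paper rolls:
  roll 1: 90 + 35 = 125
  roll 2: 85 + 40 = 125
  roll 3: 80 + 30 + 15 = 125
  roll 4: 80 + 30 = 110
  roll 5: 25 + 25 + 25 + 20 = 95
This matches the lower bound, so 5 is optimal.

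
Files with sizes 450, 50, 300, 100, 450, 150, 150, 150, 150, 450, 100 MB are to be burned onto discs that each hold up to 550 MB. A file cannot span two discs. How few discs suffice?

Total = 450 + 450 + 450 + 300 + 150 + 150 + 150 + 150 + 100 + 100 + 50 = 2500 MB.
Lower bound: ⌈2500/550⌉ = 5 discs.
A packing using 5 discs:
  disc 1: 450 + 100 = 550
  disc 2: 450 + 100 = 550
  disc 3: 450 + 50 = 500
  disc 4: 300 + 150 = 450
  disc 5: 150 + 150 + 150 = 450
This matches the lower bound, so 5 is optimal.

5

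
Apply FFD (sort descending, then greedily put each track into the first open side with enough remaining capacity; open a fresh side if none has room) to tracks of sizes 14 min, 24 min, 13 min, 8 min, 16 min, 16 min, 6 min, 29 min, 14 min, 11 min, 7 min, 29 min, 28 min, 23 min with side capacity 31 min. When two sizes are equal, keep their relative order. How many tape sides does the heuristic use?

Sorted descending: 29, 29, 28, 24, 23, 16, 16, 14, 14, 13, 11, 8, 7, 6.
  29 → side 1 (new)  [load 29/31]
  29 → side 2 (new)  [load 29/31]
  28 → side 3 (new)  [load 28/31]
  24 → side 4 (new)  [load 24/31]
  23 → side 5 (new)  [load 23/31]
  16 → side 6 (new)  [load 16/31]
  16 → side 7 (new)  [load 16/31]
  14 → side 6  [load 30/31]
  14 → side 7  [load 30/31]
  13 → side 8 (new)  [load 13/31]
  11 → side 8  [load 24/31]
  8 → side 5  [load 31/31]
  7 → side 4  [load 31/31]
  6 → side 8  [load 30/31]
8 tape sides opened.

8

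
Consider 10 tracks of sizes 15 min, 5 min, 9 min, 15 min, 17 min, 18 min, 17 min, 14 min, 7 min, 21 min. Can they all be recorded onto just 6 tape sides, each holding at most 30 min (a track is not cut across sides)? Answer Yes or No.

A valid assignment using 6 tape sides:
  side 1: 21 + 9 = 30
  side 2: 18 + 7 + 5 = 30
  side 3: 17 = 17
  side 4: 17 = 17
  side 5: 15 + 15 = 30
  side 6: 14 = 14
Every load is within 30 min, so 6 tape sides suffice.

Yes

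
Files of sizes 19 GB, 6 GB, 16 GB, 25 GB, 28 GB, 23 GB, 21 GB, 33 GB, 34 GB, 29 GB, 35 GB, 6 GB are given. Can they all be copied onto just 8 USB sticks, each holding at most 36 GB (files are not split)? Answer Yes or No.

Total = 275 GB; ⌈275/36⌉ = 8.
9 files each exceed half the capacity and cannot share a USB stick, forcing at least 9 USB sticks.
At least 9 USB sticks are required, but only 8 are allowed.

No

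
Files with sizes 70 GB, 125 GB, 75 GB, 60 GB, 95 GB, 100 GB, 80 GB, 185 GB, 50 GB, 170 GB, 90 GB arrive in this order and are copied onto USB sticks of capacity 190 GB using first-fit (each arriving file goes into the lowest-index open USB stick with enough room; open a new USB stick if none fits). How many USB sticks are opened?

7

  70 → USB stick 1 (new)  [load 70/190]
  125 → USB stick 2 (new)  [load 125/190]
  75 → USB stick 1  [load 145/190]
  60 → USB stick 2  [load 185/190]
  95 → USB stick 3 (new)  [load 95/190]
  100 → USB stick 4 (new)  [load 100/190]
  80 → USB stick 3  [load 175/190]
  185 → USB stick 5 (new)  [load 185/190]
  50 → USB stick 4  [load 150/190]
  170 → USB stick 6 (new)  [load 170/190]
  90 → USB stick 7 (new)  [load 90/190]
7 USB sticks opened.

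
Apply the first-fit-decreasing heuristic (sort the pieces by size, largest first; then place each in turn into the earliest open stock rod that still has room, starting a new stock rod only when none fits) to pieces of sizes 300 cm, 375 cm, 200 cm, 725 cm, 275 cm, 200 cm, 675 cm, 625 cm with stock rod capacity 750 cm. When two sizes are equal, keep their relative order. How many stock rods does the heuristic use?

5

Sorted descending: 725, 675, 625, 375, 300, 275, 200, 200.
  725 → stock rod 1 (new)  [load 725/750]
  675 → stock rod 2 (new)  [load 675/750]
  625 → stock rod 3 (new)  [load 625/750]
  375 → stock rod 4 (new)  [load 375/750]
  300 → stock rod 4  [load 675/750]
  275 → stock rod 5 (new)  [load 275/750]
  200 → stock rod 5  [load 475/750]
  200 → stock rod 5  [load 675/750]
5 stock rods opened.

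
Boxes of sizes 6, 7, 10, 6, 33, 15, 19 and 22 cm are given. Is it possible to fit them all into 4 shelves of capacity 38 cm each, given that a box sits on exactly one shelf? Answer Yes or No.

Yes

A valid assignment using 4 shelves:
  shelf 1: 33 = 33
  shelf 2: 22 + 15 = 37
  shelf 3: 19 + 10 + 7 = 36
  shelf 4: 6 + 6 = 12
Every load is within 38 cm, so 4 shelves suffice.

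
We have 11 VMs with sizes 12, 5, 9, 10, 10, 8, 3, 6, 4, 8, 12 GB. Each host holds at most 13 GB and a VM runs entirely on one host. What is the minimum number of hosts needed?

Total = 12 + 12 + 10 + 10 + 9 + 8 + 8 + 6 + 5 + 4 + 3 = 87 GB.
Lower bound: ⌈87/13⌉ = 7 hosts.
A packing using 8 hosts:
  host 1: 12 = 12
  host 2: 12 = 12
  host 3: 10 + 3 = 13
  host 4: 10 = 10
  host 5: 9 + 4 = 13
  host 6: 8 + 5 = 13
  host 7: 8 = 8
  host 8: 6 = 6
No arrangement into 7 hosts stays within capacity, so 8 is optimal.

8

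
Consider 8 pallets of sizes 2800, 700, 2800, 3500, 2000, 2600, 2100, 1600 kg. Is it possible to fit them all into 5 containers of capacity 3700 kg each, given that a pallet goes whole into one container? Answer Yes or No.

Total = 18100 kg; ⌈18100/3700⌉ = 5.
6 pallets each exceed half the capacity and cannot share a container, forcing at least 6 containers.
At least 6 containers are required, but only 5 are allowed.

No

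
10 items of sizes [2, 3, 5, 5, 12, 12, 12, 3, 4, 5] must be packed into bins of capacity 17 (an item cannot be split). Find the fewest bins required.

Total = 12 + 12 + 12 + 5 + 5 + 5 + 4 + 3 + 3 + 2 = 63.
Lower bound: ⌈63/17⌉ = 4 bins.
A packing using 4 bins:
  bin 1: 12 + 5 = 17
  bin 2: 12 + 5 = 17
  bin 3: 12 + 5 = 17
  bin 4: 4 + 3 + 3 + 2 = 12
This matches the lower bound, so 4 is optimal.

4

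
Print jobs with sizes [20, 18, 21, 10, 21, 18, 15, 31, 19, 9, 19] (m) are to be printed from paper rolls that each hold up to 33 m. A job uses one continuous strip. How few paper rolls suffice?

Total = 31 + 21 + 21 + 20 + 19 + 19 + 18 + 18 + 15 + 10 + 9 = 201 m.
Lower bound: ⌈201/33⌉ = 7 paper rolls.
Also, 8 print jobs each exceed 33/2 m, and no two of those can share a roll, so at least 8 paper rolls are needed.
A packing using 8 paper rolls:
  roll 1: 31 = 31
  roll 2: 21 + 10 = 31
  roll 3: 21 + 9 = 30
  roll 4: 20 = 20
  roll 5: 19 = 19
  roll 6: 19 = 19
  roll 7: 18 + 15 = 33
  roll 8: 18 = 18
This matches the lower bound, so 8 is optimal.

8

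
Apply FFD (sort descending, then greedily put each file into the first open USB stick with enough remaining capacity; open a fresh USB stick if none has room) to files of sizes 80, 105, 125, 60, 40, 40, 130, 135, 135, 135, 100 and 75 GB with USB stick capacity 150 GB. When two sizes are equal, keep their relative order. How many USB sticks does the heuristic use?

9

Sorted descending: 135, 135, 135, 130, 125, 105, 100, 80, 75, 60, 40, 40.
  135 → USB stick 1 (new)  [load 135/150]
  135 → USB stick 2 (new)  [load 135/150]
  135 → USB stick 3 (new)  [load 135/150]
  130 → USB stick 4 (new)  [load 130/150]
  125 → USB stick 5 (new)  [load 125/150]
  105 → USB stick 6 (new)  [load 105/150]
  100 → USB stick 7 (new)  [load 100/150]
  80 → USB stick 8 (new)  [load 80/150]
  75 → USB stick 9 (new)  [load 75/150]
  60 → USB stick 8  [load 140/150]
  40 → USB stick 6  [load 145/150]
  40 → USB stick 7  [load 140/150]
9 USB sticks opened.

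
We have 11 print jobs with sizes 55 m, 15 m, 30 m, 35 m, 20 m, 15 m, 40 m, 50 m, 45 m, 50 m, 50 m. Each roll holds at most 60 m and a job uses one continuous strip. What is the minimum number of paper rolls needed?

8

Total = 55 + 50 + 50 + 50 + 45 + 40 + 35 + 30 + 20 + 15 + 15 = 405 m.
Lower bound: ⌈405/60⌉ = 7 paper rolls.
A packing using 8 paper rolls:
  roll 1: 55 = 55
  roll 2: 50 = 50
  roll 3: 50 = 50
  roll 4: 50 = 50
  roll 5: 45 + 15 = 60
  roll 6: 40 + 20 = 60
  roll 7: 35 + 15 = 50
  roll 8: 30 = 30
No arrangement into 7 paper rolls stays within capacity, so 8 is optimal.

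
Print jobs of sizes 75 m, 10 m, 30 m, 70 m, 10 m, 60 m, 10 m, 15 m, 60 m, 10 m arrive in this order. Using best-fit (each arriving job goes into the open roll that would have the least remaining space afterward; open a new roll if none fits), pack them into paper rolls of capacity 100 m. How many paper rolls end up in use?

4

  75 → roll 1 (new)  [load 75/100]
  10 → roll 1  [load 85/100]
  30 → roll 2 (new)  [load 30/100]
  70 → roll 2  [load 100/100]
  10 → roll 1  [load 95/100]
  60 → roll 3 (new)  [load 60/100]
  10 → roll 3  [load 70/100]
  15 → roll 3  [load 85/100]
  60 → roll 4 (new)  [load 60/100]
  10 → roll 3  [load 95/100]
4 paper rolls opened.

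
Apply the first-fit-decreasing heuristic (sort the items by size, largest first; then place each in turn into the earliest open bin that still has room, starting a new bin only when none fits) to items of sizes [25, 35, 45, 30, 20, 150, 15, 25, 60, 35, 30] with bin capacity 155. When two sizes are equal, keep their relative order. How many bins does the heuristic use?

Sorted descending: 150, 60, 45, 35, 35, 30, 30, 25, 25, 20, 15.
  150 → bin 1 (new)  [load 150/155]
  60 → bin 2 (new)  [load 60/155]
  45 → bin 2  [load 105/155]
  35 → bin 2  [load 140/155]
  35 → bin 3 (new)  [load 35/155]
  30 → bin 3  [load 65/155]
  30 → bin 3  [load 95/155]
  25 → bin 3  [load 120/155]
  25 → bin 3  [load 145/155]
  20 → bin 4 (new)  [load 20/155]
  15 → bin 2  [load 155/155]
4 bins opened.

4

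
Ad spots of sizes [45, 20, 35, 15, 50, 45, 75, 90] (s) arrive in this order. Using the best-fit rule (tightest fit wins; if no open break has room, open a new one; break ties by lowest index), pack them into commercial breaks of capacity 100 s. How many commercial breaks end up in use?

  45 → break 1 (new)  [load 45/100]
  20 → break 1  [load 65/100]
  35 → break 1  [load 100/100]
  15 → break 2 (new)  [load 15/100]
  50 → break 2  [load 65/100]
  45 → break 3 (new)  [load 45/100]
  75 → break 4 (new)  [load 75/100]
  90 → break 5 (new)  [load 90/100]
5 commercial breaks opened.

5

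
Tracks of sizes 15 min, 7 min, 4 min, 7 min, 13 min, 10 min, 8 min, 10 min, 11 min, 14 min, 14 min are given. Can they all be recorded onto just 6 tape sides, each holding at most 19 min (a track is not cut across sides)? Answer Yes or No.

No

Total = 113 min; ⌈113/19⌉ = 6.
7 tracks each exceed half the capacity and cannot share a side, forcing at least 7 tape sides.
At least 7 tape sides are required, but only 6 are allowed.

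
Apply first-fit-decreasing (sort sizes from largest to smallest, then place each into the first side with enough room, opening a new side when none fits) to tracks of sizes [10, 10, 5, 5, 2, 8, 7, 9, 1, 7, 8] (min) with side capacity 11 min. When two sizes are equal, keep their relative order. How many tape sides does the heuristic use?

Sorted descending: 10, 10, 9, 8, 8, 7, 7, 5, 5, 2, 1.
  10 → side 1 (new)  [load 10/11]
  10 → side 2 (new)  [load 10/11]
  9 → side 3 (new)  [load 9/11]
  8 → side 4 (new)  [load 8/11]
  8 → side 5 (new)  [load 8/11]
  7 → side 6 (new)  [load 7/11]
  7 → side 7 (new)  [load 7/11]
  5 → side 8 (new)  [load 5/11]
  5 → side 8  [load 10/11]
  2 → side 3  [load 11/11]
  1 → side 1  [load 11/11]
8 tape sides opened.

8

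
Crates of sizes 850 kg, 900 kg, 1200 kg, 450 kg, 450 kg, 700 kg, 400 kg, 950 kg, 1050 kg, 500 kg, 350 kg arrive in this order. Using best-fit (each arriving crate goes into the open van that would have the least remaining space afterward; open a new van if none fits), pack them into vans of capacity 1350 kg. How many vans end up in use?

7

  850 → van 1 (new)  [load 850/1350]
  900 → van 2 (new)  [load 900/1350]
  1200 → van 3 (new)  [load 1200/1350]
  450 → van 2  [load 1350/1350]
  450 → van 1  [load 1300/1350]
  700 → van 4 (new)  [load 700/1350]
  400 → van 4  [load 1100/1350]
  950 → van 5 (new)  [load 950/1350]
  1050 → van 6 (new)  [load 1050/1350]
  500 → van 7 (new)  [load 500/1350]
  350 → van 5  [load 1300/1350]
7 vans opened.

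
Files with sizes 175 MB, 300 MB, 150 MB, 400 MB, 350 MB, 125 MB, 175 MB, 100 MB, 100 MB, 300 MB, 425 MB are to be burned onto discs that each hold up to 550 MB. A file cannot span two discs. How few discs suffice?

5

Total = 425 + 400 + 350 + 300 + 300 + 175 + 175 + 150 + 125 + 100 + 100 = 2600 MB.
Lower bound: ⌈2600/550⌉ = 5 discs.
A packing using 5 discs:
  disc 1: 425 + 125 = 550
  disc 2: 400 + 150 = 550
  disc 3: 350 + 175 = 525
  disc 4: 300 + 175 = 475
  disc 5: 300 + 100 + 100 = 500
This matches the lower bound, so 5 is optimal.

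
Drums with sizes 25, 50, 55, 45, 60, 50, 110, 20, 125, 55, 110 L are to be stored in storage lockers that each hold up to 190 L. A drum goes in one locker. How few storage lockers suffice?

Total = 125 + 110 + 110 + 60 + 55 + 55 + 50 + 50 + 45 + 25 + 20 = 705 L.
Lower bound: ⌈705/190⌉ = 4 storage lockers.
A packing using 4 storage lockers:
  locker 1: 125 + 60 = 185
  locker 2: 110 + 55 + 25 = 190
  locker 3: 110 + 55 + 20 = 185
  locker 4: 50 + 50 + 45 = 145
This matches the lower bound, so 4 is optimal.

4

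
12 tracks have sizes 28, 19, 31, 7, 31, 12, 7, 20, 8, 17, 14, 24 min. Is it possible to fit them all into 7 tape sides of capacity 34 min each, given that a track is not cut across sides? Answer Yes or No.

A valid assignment using 7 tape sides:
  side 1: 31 = 31
  side 2: 31 = 31
  side 3: 28 = 28
  side 4: 24 + 8 = 32
  side 5: 20 + 14 = 34
  side 6: 19 + 12 = 31
  side 7: 17 + 7 + 7 = 31
Every load is within 34 min, so 7 tape sides suffice.

Yes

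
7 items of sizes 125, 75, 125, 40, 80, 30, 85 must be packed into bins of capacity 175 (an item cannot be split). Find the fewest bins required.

4

Total = 125 + 125 + 85 + 80 + 75 + 40 + 30 = 560.
Lower bound: ⌈560/175⌉ = 4 bins.
A packing using 4 bins:
  bin 1: 125 + 40 = 165
  bin 2: 125 + 30 = 155
  bin 3: 85 + 80 = 165
  bin 4: 75 = 75
This matches the lower bound, so 4 is optimal.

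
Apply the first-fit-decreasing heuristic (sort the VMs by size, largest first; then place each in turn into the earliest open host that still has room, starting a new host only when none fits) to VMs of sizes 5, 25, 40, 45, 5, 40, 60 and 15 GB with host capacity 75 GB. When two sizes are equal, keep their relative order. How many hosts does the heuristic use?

Sorted descending: 60, 45, 40, 40, 25, 15, 5, 5.
  60 → host 1 (new)  [load 60/75]
  45 → host 2 (new)  [load 45/75]
  40 → host 3 (new)  [load 40/75]
  40 → host 4 (new)  [load 40/75]
  25 → host 2  [load 70/75]
  15 → host 1  [load 75/75]
  5 → host 2  [load 75/75]
  5 → host 3  [load 45/75]
4 hosts opened.

4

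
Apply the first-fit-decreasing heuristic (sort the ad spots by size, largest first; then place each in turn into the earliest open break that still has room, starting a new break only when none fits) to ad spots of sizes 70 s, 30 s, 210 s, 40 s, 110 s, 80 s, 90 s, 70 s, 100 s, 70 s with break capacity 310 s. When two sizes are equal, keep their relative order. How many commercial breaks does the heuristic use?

Sorted descending: 210, 110, 100, 90, 80, 70, 70, 70, 40, 30.
  210 → break 1 (new)  [load 210/310]
  110 → break 2 (new)  [load 110/310]
  100 → break 1  [load 310/310]
  90 → break 2  [load 200/310]
  80 → break 2  [load 280/310]
  70 → break 3 (new)  [load 70/310]
  70 → break 3  [load 140/310]
  70 → break 3  [load 210/310]
  40 → break 3  [load 250/310]
  30 → break 2  [load 310/310]
3 commercial breaks opened.

3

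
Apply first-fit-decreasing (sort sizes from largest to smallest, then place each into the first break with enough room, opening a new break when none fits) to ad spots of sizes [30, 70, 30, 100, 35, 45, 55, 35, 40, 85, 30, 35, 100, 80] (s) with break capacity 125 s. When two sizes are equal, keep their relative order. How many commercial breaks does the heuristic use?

7

Sorted descending: 100, 100, 85, 80, 70, 55, 45, 40, 35, 35, 35, 30, 30, 30.
  100 → break 1 (new)  [load 100/125]
  100 → break 2 (new)  [load 100/125]
  85 → break 3 (new)  [load 85/125]
  80 → break 4 (new)  [load 80/125]
  70 → break 5 (new)  [load 70/125]
  55 → break 5  [load 125/125]
  45 → break 4  [load 125/125]
  40 → break 3  [load 125/125]
  35 → break 6 (new)  [load 35/125]
  35 → break 6  [load 70/125]
  35 → break 6  [load 105/125]
  30 → break 7 (new)  [load 30/125]
  30 → break 7  [load 60/125]
  30 → break 7  [load 90/125]
7 commercial breaks opened.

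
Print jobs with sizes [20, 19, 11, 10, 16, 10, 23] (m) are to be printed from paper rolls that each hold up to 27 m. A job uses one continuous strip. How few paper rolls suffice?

Total = 23 + 20 + 19 + 16 + 11 + 10 + 10 = 109 m.
Lower bound: ⌈109/27⌉ = 5 paper rolls.
A packing using 5 paper rolls:
  roll 1: 23 = 23
  roll 2: 20 = 20
  roll 3: 19 = 19
  roll 4: 16 + 11 = 27
  roll 5: 10 + 10 = 20
This matches the lower bound, so 5 is optimal.

5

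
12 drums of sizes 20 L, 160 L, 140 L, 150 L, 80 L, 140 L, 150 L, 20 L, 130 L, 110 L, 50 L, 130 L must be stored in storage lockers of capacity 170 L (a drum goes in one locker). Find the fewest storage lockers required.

9

Total = 160 + 150 + 150 + 140 + 140 + 130 + 130 + 110 + 80 + 50 + 20 + 20 = 1280 L.
Lower bound: ⌈1280/170⌉ = 8 storage lockers.
A packing using 9 storage lockers:
  locker 1: 160 = 160
  locker 2: 150 + 20 = 170
  locker 3: 150 + 20 = 170
  locker 4: 140 = 140
  locker 5: 140 = 140
  locker 6: 130 = 130
  locker 7: 130 = 130
  locker 8: 110 + 50 = 160
  locker 9: 80 = 80
No arrangement into 8 storage lockers stays within capacity, so 9 is optimal.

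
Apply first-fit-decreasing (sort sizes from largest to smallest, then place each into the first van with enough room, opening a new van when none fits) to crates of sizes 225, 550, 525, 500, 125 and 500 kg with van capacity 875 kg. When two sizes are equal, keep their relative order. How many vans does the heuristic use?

4

Sorted descending: 550, 525, 500, 500, 225, 125.
  550 → van 1 (new)  [load 550/875]
  525 → van 2 (new)  [load 525/875]
  500 → van 3 (new)  [load 500/875]
  500 → van 4 (new)  [load 500/875]
  225 → van 1  [load 775/875]
  125 → van 2  [load 650/875]
4 vans opened.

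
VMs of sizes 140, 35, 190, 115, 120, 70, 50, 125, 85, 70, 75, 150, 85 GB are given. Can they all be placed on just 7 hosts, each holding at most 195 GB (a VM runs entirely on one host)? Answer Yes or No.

Yes

A valid assignment using 7 hosts:
  host 1: 190 = 190
  host 2: 150 + 35 = 185
  host 3: 140 + 50 = 190
  host 4: 125 + 70 = 195
  host 5: 120 + 75 = 195
  host 6: 115 + 70 = 185
  host 7: 85 + 85 = 170
Every load is within 195 GB, so 7 hosts suffice.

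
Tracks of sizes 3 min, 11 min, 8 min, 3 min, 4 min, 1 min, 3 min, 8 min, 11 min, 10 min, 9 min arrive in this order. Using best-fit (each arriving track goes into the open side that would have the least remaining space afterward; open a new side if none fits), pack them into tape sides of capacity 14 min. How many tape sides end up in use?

  3 → side 1 (new)  [load 3/14]
  11 → side 1  [load 14/14]
  8 → side 2 (new)  [load 8/14]
  3 → side 2  [load 11/14]
  4 → side 3 (new)  [load 4/14]
  1 → side 2  [load 12/14]
  3 → side 3  [load 7/14]
  8 → side 4 (new)  [load 8/14]
  11 → side 5 (new)  [load 11/14]
  10 → side 6 (new)  [load 10/14]
  9 → side 7 (new)  [load 9/14]
7 tape sides opened.

7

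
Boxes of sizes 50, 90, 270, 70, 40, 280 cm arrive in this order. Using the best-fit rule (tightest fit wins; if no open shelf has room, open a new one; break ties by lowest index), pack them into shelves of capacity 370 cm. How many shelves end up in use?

  50 → shelf 1 (new)  [load 50/370]
  90 → shelf 1  [load 140/370]
  270 → shelf 2 (new)  [load 270/370]
  70 → shelf 2  [load 340/370]
  40 → shelf 1  [load 180/370]
  280 → shelf 3 (new)  [load 280/370]
3 shelves opened.

3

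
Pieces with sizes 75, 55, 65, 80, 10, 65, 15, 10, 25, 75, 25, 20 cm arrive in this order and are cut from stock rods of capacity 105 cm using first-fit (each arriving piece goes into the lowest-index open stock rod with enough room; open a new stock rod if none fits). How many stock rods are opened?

6

  75 → stock rod 1 (new)  [load 75/105]
  55 → stock rod 2 (new)  [load 55/105]
  65 → stock rod 3 (new)  [load 65/105]
  80 → stock rod 4 (new)  [load 80/105]
  10 → stock rod 1  [load 85/105]
  65 → stock rod 5 (new)  [load 65/105]
  15 → stock rod 1  [load 100/105]
  10 → stock rod 2  [load 65/105]
  25 → stock rod 2  [load 90/105]
  75 → stock rod 6 (new)  [load 75/105]
  25 → stock rod 3  [load 90/105]
  20 → stock rod 4  [load 100/105]
6 stock rods opened.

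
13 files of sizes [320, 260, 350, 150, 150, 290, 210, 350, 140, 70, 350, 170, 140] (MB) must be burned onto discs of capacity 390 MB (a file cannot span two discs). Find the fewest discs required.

9

Total = 350 + 350 + 350 + 320 + 290 + 260 + 210 + 170 + 150 + 150 + 140 + 140 + 70 = 2950 MB.
Lower bound: ⌈2950/390⌉ = 8 discs.
A packing using 9 discs:
  disc 1: 350 = 350
  disc 2: 350 = 350
  disc 3: 350 = 350
  disc 4: 320 + 70 = 390
  disc 5: 290 = 290
  disc 6: 260 = 260
  disc 7: 210 + 170 = 380
  disc 8: 150 + 150 = 300
  disc 9: 140 + 140 = 280
No arrangement into 8 discs stays within capacity, so 9 is optimal.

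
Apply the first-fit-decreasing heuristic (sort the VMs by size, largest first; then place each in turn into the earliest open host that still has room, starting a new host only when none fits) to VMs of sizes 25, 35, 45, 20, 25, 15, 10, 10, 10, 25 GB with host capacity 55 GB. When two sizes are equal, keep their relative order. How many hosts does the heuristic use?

5

Sorted descending: 45, 35, 25, 25, 25, 20, 15, 10, 10, 10.
  45 → host 1 (new)  [load 45/55]
  35 → host 2 (new)  [load 35/55]
  25 → host 3 (new)  [load 25/55]
  25 → host 3  [load 50/55]
  25 → host 4 (new)  [load 25/55]
  20 → host 2  [load 55/55]
  15 → host 4  [load 40/55]
  10 → host 1  [load 55/55]
  10 → host 4  [load 50/55]
  10 → host 5 (new)  [load 10/55]
5 hosts opened.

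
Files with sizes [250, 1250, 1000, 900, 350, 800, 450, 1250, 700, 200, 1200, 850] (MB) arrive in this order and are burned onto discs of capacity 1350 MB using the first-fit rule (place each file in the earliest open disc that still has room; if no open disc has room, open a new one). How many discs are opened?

8

  250 → disc 1 (new)  [load 250/1350]
  1250 → disc 2 (new)  [load 1250/1350]
  1000 → disc 1  [load 1250/1350]
  900 → disc 3 (new)  [load 900/1350]
  350 → disc 3  [load 1250/1350]
  800 → disc 4 (new)  [load 800/1350]
  450 → disc 4  [load 1250/1350]
  1250 → disc 5 (new)  [load 1250/1350]
  700 → disc 6 (new)  [load 700/1350]
  200 → disc 6  [load 900/1350]
  1200 → disc 7 (new)  [load 1200/1350]
  850 → disc 8 (new)  [load 850/1350]
8 discs opened.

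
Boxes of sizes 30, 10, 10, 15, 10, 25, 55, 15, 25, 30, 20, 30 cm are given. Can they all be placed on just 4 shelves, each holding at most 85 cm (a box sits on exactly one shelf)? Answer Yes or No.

Yes

A valid assignment using 4 shelves:
  shelf 1: 55 + 30 = 85
  shelf 2: 30 + 30 + 25 = 85
  shelf 3: 25 + 20 + 15 + 15 + 10 = 85
  shelf 4: 10 + 10 = 20
Every load is within 85 cm, so 4 shelves suffice.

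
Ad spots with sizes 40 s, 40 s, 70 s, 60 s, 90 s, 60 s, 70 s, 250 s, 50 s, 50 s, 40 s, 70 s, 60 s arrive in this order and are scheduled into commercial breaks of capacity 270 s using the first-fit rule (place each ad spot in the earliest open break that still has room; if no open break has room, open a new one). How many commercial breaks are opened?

4

  40 → break 1 (new)  [load 40/270]
  40 → break 1  [load 80/270]
  70 → break 1  [load 150/270]
  60 → break 1  [load 210/270]
  90 → break 2 (new)  [load 90/270]
  60 → break 1  [load 270/270]
  70 → break 2  [load 160/270]
  250 → break 3 (new)  [load 250/270]
  50 → break 2  [load 210/270]
  50 → break 2  [load 260/270]
  40 → break 4 (new)  [load 40/270]
  70 → break 4  [load 110/270]
  60 → break 4  [load 170/270]
4 commercial breaks opened.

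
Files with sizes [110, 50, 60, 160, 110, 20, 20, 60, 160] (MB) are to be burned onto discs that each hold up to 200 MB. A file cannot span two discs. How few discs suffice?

Total = 160 + 160 + 110 + 110 + 60 + 60 + 50 + 20 + 20 = 750 MB.
Lower bound: ⌈750/200⌉ = 4 discs.
A packing using 5 discs:
  disc 1: 160 + 20 + 20 = 200
  disc 2: 160 = 160
  disc 3: 110 + 60 = 170
  disc 4: 110 + 60 = 170
  disc 5: 50 = 50
No arrangement into 4 discs stays within capacity, so 5 is optimal.

5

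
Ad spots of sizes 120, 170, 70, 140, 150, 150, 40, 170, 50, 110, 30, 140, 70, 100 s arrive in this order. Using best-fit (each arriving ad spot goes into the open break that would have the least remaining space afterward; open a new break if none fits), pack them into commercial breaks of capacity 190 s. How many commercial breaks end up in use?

  120 → break 1 (new)  [load 120/190]
  170 → break 2 (new)  [load 170/190]
  70 → break 1  [load 190/190]
  140 → break 3 (new)  [load 140/190]
  150 → break 4 (new)  [load 150/190]
  150 → break 5 (new)  [load 150/190]
  40 → break 4  [load 190/190]
  170 → break 6 (new)  [load 170/190]
  50 → break 3  [load 190/190]
  110 → break 7 (new)  [load 110/190]
  30 → break 5  [load 180/190]
  140 → break 8 (new)  [load 140/190]
  70 → break 7  [load 180/190]
  100 → break 9 (new)  [load 100/190]
9 commercial breaks opened.

9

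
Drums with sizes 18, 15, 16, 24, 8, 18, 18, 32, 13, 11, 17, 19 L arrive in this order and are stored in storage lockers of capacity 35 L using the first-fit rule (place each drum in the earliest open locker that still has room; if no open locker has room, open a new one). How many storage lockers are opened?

7

  18 → locker 1 (new)  [load 18/35]
  15 → locker 1  [load 33/35]
  16 → locker 2 (new)  [load 16/35]
  24 → locker 3 (new)  [load 24/35]
  8 → locker 2  [load 24/35]
  18 → locker 4 (new)  [load 18/35]
  18 → locker 5 (new)  [load 18/35]
  32 → locker 6 (new)  [load 32/35]
  13 → locker 4  [load 31/35]
  11 → locker 2  [load 35/35]
  17 → locker 5  [load 35/35]
  19 → locker 7 (new)  [load 19/35]
7 storage lockers opened.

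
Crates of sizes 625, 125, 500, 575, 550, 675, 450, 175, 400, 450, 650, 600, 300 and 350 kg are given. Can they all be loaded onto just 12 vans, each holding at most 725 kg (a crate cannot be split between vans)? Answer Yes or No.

Yes

A valid assignment using 11 vans:
  van 1: 675 = 675
  van 2: 650 = 650
  van 3: 625 = 625
  van 4: 600 + 125 = 725
  van 5: 575 = 575
  van 6: 550 + 175 = 725
  van 7: 500 = 500
  van 8: 450 = 450
  van 9: 450 = 450
  van 10: 400 + 300 = 700
  van 11: 350 = 350
That uses only 11 ≤ 12, so 12 vans are enough.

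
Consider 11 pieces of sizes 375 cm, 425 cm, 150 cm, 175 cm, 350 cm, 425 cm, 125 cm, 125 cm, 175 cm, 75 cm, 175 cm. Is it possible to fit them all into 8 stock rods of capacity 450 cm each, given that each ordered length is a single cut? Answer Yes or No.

A valid assignment using 7 stock rods:
  stock rod 1: 425 = 425
  stock rod 2: 425 = 425
  stock rod 3: 375 + 75 = 450
  stock rod 4: 350 = 350
  stock rod 5: 175 + 175 = 350
  stock rod 6: 175 + 150 + 125 = 450
  stock rod 7: 125 = 125
That uses only 7 ≤ 8, so 8 stock rods are enough.

Yes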